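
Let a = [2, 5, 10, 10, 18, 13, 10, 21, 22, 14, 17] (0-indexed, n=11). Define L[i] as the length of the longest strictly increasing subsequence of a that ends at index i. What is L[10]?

6

   i    0    1    2    3    4    5    6    7    8    9   10
a[i]    2    5   10   10   18   13   10   21   22   14   17
L[i]    1    2    3    3    4    4    3    5    6    5    6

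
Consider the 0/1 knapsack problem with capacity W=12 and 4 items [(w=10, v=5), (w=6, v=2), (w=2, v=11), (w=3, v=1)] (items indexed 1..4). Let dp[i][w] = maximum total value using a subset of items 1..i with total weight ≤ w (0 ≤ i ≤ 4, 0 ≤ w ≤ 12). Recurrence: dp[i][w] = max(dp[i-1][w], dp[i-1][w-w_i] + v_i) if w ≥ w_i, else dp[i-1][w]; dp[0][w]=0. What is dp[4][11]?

14

i\w   0   1   2   3   4   5   6   7   8   9  10  11  12
  0   0   0   0   0   0   0   0   0   0   0   0   0   0
  1   0   0   0   0   0   0   0   0   0   0   5   5   5
  2   0   0   0   0   0   0   2   2   2   2   5   5   5
  3   0   0  11  11  11  11  11  11  13  13  13  13  16
  4   0   0  11  11  11  12  12  12  13  13  13  14  16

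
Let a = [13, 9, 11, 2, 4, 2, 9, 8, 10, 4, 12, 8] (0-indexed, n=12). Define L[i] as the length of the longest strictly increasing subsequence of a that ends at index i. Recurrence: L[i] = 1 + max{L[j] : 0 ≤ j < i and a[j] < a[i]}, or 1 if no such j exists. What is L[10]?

   i    0    1    2    3    4    5    6    7    8    9   10   11
a[i]   13    9   11    2    4    2    9    8   10    4   12    8
L[i]    1    1    2    1    2    1    3    3    4    2    5    3

5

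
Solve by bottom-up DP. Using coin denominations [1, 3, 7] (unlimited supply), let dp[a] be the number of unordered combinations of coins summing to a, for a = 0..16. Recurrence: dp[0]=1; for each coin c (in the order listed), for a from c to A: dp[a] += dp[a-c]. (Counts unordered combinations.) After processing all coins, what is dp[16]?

11

after  coin     0     1     2     3     4     5     6     7     8     9    10    11    12    13    14    15    16
          1     1     1     1     1     1     1     1     1     1     1     1     1     1     1     1     1     1
          3     1     1     1     2     2     2     3     3     3     4     4     4     5     5     5     6     6
          7     1     1     1     2     2     2     3     4     4     5     6     6     7     8     9    10    11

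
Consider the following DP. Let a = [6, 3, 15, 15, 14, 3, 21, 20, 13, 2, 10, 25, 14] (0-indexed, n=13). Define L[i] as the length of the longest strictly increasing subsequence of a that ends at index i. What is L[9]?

   i    0    1    2    3    4    5    6    7    8    9   10   11   12
a[i]    6    3   15   15   14    3   21   20   13    2   10   25   14
L[i]    1    1    2    2    2    1    3    3    2    1    2    4    3

1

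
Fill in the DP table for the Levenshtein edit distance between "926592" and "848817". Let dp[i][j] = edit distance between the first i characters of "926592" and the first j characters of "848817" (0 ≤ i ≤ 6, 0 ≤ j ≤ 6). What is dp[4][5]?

   ''  8  4  8  8  1  7
''  0  1  2  3  4  5  6
 9  1  1  2  3  4  5  6
 2  2  2  2  3  4  5  6
 6  3  3  3  3  4  5  6
 5  4  4  4  4  4  5  6
 9  5  5  5  5  5  5  6
 2  6  6  6  6  6  6  6

5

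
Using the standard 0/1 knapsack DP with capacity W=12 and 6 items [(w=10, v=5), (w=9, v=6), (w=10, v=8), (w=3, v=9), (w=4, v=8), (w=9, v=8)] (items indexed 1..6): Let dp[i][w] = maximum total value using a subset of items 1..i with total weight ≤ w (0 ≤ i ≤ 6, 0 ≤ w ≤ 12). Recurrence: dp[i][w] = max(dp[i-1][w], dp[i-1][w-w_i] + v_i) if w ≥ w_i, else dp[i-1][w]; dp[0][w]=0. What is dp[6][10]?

17

i\w   0   1   2   3   4   5   6   7   8   9  10  11  12
  0   0   0   0   0   0   0   0   0   0   0   0   0   0
  1   0   0   0   0   0   0   0   0   0   0   5   5   5
  2   0   0   0   0   0   0   0   0   0   6   6   6   6
  3   0   0   0   0   0   0   0   0   0   6   8   8   8
  4   0   0   0   9   9   9   9   9   9   9   9   9  15
  5   0   0   0   9   9   9   9  17  17  17  17  17  17
  6   0   0   0   9   9   9   9  17  17  17  17  17  17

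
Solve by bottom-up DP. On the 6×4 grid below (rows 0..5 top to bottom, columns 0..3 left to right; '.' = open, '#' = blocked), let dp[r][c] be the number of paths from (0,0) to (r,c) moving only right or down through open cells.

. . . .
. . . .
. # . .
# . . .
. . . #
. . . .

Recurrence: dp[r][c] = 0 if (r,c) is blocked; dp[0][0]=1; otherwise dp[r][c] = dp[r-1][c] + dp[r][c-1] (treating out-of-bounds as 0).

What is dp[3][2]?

r\c   0   1   2   3
  0   1   1   1   1
  1   1   2   3   4
  2   1   0   3   7
  3   0   0   3  10
  4   0   0   3   0
  5   0   0   3   3

3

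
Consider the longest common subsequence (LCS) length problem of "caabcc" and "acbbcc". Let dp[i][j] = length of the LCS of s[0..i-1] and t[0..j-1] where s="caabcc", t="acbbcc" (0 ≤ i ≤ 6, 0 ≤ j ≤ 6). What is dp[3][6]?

1

   ''  a  c  b  b  c  c
''  0  0  0  0  0  0  0
 c  0  0  1  1  1  1  1
 a  0  1  1  1  1  1  1
 a  0  1  1  1  1  1  1
 b  0  1  1  2  2  2  2
 c  0  1  2  2  2  3  3
 c  0  1  2  2  2  3  4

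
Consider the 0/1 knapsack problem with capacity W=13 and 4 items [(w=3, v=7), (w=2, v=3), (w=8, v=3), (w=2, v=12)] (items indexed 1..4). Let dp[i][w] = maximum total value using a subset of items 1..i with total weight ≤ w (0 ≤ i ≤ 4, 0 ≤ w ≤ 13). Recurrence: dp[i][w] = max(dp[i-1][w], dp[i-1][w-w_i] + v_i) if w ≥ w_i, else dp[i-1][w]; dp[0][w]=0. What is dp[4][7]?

22

i\w   0   1   2   3   4   5   6   7   8   9  10  11  12  13
  0   0   0   0   0   0   0   0   0   0   0   0   0   0   0
  1   0   0   0   7   7   7   7   7   7   7   7   7   7   7
  2   0   0   3   7   7  10  10  10  10  10  10  10  10  10
  3   0   0   3   7   7  10  10  10  10  10  10  10  10  13
  4   0   0  12  12  15  19  19  22  22  22  22  22  22  22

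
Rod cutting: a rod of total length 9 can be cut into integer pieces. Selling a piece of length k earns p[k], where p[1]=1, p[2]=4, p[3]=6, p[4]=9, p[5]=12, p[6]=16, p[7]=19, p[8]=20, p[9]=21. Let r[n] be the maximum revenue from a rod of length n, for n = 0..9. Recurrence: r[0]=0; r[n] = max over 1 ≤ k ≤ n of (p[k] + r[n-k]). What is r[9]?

23

   n    0    1    2    3    4    5    6    7    8    9
r[n]    0    1    4    6    9   12   16   19   20   23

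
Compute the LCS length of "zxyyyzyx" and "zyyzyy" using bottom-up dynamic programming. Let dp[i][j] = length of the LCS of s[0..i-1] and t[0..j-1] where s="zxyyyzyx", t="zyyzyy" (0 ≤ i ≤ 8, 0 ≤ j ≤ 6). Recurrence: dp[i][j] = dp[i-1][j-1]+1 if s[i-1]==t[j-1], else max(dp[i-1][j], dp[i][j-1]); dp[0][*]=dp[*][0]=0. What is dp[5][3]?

3

   ''  z  y  y  z  y  y
''  0  0  0  0  0  0  0
 z  0  1  1  1  1  1  1
 x  0  1  1  1  1  1  1
 y  0  1  2  2  2  2  2
 y  0  1  2  3  3  3  3
 y  0  1  2  3  3  4  4
 z  0  1  2  3  4  4  4
 y  0  1  2  3  4  5  5
 x  0  1  2  3  4  5  5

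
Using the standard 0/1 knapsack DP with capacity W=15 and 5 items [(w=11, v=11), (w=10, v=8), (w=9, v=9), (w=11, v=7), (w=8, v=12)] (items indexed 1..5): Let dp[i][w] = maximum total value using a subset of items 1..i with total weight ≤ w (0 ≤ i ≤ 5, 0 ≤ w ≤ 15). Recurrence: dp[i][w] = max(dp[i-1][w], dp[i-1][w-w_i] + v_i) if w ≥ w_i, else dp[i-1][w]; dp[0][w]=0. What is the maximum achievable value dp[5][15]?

12

i\w   0   1   2   3   4   5   6   7   8   9  10  11  12  13  14  15
  0   0   0   0   0   0   0   0   0   0   0   0   0   0   0   0   0
  1   0   0   0   0   0   0   0   0   0   0   0  11  11  11  11  11
  2   0   0   0   0   0   0   0   0   0   0   8  11  11  11  11  11
  3   0   0   0   0   0   0   0   0   0   9   9  11  11  11  11  11
  4   0   0   0   0   0   0   0   0   0   9   9  11  11  11  11  11
  5   0   0   0   0   0   0   0   0  12  12  12  12  12  12  12  12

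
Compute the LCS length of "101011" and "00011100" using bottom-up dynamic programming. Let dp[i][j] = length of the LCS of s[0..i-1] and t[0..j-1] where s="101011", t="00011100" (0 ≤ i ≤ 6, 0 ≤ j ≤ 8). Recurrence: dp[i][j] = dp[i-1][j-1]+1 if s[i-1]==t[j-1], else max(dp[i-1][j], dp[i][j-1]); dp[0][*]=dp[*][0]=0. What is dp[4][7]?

   ''  0  0  0  1  1  1  0  0
''  0  0  0  0  0  0  0  0  0
 1  0  0  0  0  1  1  1  1  1
 0  0  1  1  1  1  1  1  2  2
 1  0  1  1  1  2  2  2  2  2
 0  0  1  2  2  2  2  2  3  3
 1  0  1  2  2  3  3  3  3  3
 1  0  1  2  2  3  4  4  4  4

3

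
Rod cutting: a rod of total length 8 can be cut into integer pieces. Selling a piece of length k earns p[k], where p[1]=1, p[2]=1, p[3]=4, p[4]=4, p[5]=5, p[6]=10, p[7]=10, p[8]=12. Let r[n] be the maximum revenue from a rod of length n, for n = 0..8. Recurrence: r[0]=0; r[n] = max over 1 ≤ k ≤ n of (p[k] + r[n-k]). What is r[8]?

12

   n    0    1    2    3    4    5    6    7    8
r[n]    0    1    2    4    5    6   10   11   12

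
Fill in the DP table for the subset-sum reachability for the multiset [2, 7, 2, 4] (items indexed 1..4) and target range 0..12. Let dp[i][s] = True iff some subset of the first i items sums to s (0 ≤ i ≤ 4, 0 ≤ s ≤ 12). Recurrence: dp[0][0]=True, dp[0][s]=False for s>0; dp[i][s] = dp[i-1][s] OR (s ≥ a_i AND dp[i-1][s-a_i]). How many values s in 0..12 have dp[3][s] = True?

6

i\s   0   1   2   3   4   5   6   7   8   9  10  11  12
  0   T   F   F   F   F   F   F   F   F   F   F   F   F
  1   T   F   T   F   F   F   F   F   F   F   F   F   F
  2   T   F   T   F   F   F   F   T   F   T   F   F   F
  3   T   F   T   F   T   F   F   T   F   T   F   T   F
  4   T   F   T   F   T   F   T   T   T   T   F   T   F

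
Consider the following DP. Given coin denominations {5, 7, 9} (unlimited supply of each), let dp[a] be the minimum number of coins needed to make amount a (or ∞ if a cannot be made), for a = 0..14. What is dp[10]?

 a  0  1  2  3  4  5  6  7  8  9 10 11 12 13 14
dp  0  -  -  -  -  1  -  1  -  1  2  -  2  -  2
(- denotes ∞ / unreachable)

2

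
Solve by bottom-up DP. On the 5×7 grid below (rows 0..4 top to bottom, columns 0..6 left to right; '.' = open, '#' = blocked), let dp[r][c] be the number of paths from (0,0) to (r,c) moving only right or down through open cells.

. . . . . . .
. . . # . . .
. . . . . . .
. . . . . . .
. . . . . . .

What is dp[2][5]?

r\c   0   1   2   3   4   5   6
  0   1   1   1   1   1   1   1
  1   1   2   3   0   1   2   3
  2   1   3   6   6   7   9  12
  3   1   4  10  16  23  32  44
  4   1   5  15  31  54  86 130

9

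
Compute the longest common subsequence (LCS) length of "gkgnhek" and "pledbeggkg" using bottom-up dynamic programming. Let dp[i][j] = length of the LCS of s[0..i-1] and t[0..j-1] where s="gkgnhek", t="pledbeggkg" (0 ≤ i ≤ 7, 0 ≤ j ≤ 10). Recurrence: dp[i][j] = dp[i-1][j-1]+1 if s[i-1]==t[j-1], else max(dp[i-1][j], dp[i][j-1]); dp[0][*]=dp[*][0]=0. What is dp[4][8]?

   ''  p  l  e  d  b  e  g  g  k  g
''  0  0  0  0  0  0  0  0  0  0  0
 g  0  0  0  0  0  0  0  1  1  1  1
 k  0  0  0  0  0  0  0  1  1  2  2
 g  0  0  0  0  0  0  0  1  2  2  3
 n  0  0  0  0  0  0  0  1  2  2  3
 h  0  0  0  0  0  0  0  1  2  2  3
 e  0  0  0  1  1  1  1  1  2  2  3
 k  0  0  0  1  1  1  1  1  2  3  3

2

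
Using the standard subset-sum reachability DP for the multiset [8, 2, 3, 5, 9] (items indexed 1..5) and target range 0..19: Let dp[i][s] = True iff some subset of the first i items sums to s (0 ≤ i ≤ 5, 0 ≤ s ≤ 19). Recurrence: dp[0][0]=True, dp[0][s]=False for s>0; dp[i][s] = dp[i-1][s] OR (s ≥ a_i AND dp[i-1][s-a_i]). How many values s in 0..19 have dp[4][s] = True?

12

i\s   0   1   2   3   4   5   6   7   8   9  10  11  12  13  14  15  16  17  18  19
  0   T   F   F   F   F   F   F   F   F   F   F   F   F   F   F   F   F   F   F   F
  1   T   F   F   F   F   F   F   F   T   F   F   F   F   F   F   F   F   F   F   F
  2   T   F   T   F   F   F   F   F   T   F   T   F   F   F   F   F   F   F   F   F
  3   T   F   T   T   F   T   F   F   T   F   T   T   F   T   F   F   F   F   F   F
  4   T   F   T   T   F   T   F   T   T   F   T   T   F   T   F   T   T   F   T   F
  5   T   F   T   T   F   T   F   T   T   T   T   T   T   T   T   T   T   T   T   T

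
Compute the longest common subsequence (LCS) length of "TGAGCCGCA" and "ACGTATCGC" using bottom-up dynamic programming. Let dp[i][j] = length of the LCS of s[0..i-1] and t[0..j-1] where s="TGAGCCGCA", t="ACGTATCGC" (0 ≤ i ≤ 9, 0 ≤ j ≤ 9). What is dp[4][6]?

2

   ''  A  C  G  T  A  T  C  G  C
''  0  0  0  0  0  0  0  0  0  0
 T  0  0  0  0  1  1  1  1  1  1
 G  0  0  0  1  1  1  1  1  2  2
 A  0  1  1  1  1  2  2  2  2  2
 G  0  1  1  2  2  2  2  2  3  3
 C  0  1  2  2  2  2  2  3  3  4
 C  0  1  2  2  2  2  2  3  3  4
 G  0  1  2  3  3  3  3  3  4  4
 C  0  1  2  3  3  3  3  4  4  5
 A  0  1  2  3  3  4  4  4  4  5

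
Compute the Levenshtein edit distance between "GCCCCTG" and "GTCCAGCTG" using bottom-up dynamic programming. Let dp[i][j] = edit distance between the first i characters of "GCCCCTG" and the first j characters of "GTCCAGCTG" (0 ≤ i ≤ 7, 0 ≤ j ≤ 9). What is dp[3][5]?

   ''  G  T  C  C  A  G  C  T  G
''  0  1  2  3  4  5  6  7  8  9
 G  1  0  1  2  3  4  5  6  7  8
 C  2  1  1  1  2  3  4  5  6  7
 C  3  2  2  1  1  2  3  4  5  6
 C  4  3  3  2  1  2  3  3  4  5
 C  5  4  4  3  2  2  3  3  4  5
 T  6  5  4  4  3  3  3  4  3  4
 G  7  6  5  5  4  4  3  4  4  3

2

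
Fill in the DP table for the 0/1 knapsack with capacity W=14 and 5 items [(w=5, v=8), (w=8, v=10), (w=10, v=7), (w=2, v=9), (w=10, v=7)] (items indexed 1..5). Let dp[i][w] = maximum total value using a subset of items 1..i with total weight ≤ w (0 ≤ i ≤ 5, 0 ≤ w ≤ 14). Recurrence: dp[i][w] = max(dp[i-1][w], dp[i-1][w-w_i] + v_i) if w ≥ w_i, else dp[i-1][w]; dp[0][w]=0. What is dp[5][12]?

i\w   0   1   2   3   4   5   6   7   8   9  10  11  12  13  14
  0   0   0   0   0   0   0   0   0   0   0   0   0   0   0   0
  1   0   0   0   0   0   8   8   8   8   8   8   8   8   8   8
  2   0   0   0   0   0   8   8   8  10  10  10  10  10  18  18
  3   0   0   0   0   0   8   8   8  10  10  10  10  10  18  18
  4   0   0   9   9   9   9   9  17  17  17  19  19  19  19  19
  5   0   0   9   9   9   9   9  17  17  17  19  19  19  19  19

19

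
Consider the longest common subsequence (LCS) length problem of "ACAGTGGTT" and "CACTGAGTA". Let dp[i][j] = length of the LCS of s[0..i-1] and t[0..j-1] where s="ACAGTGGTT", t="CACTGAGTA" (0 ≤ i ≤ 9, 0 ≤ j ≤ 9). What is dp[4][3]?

   ''  C  A  C  T  G  A  G  T  A
''  0  0  0  0  0  0  0  0  0  0
 A  0  0  1  1  1  1  1  1  1  1
 C  0  1  1  2  2  2  2  2  2  2
 A  0  1  2  2  2  2  3  3  3  3
 G  0  1  2  2  2  3  3  4  4  4
 T  0  1  2  2  3  3  3  4  5  5
 G  0  1  2  2  3  4  4  4  5  5
 G  0  1  2  2  3  4  4  5  5  5
 T  0  1  2  2  3  4  4  5  6  6
 T  0  1  2  2  3  4  4  5  6  6

2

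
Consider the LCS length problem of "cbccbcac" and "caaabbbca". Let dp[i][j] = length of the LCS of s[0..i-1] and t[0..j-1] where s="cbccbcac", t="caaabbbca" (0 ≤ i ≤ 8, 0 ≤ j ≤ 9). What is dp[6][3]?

1

   ''  c  a  a  a  b  b  b  c  a
''  0  0  0  0  0  0  0  0  0  0
 c  0  1  1  1  1  1  1  1  1  1
 b  0  1  1  1  1  2  2  2  2  2
 c  0  1  1  1  1  2  2  2  3  3
 c  0  1  1  1  1  2  2  2  3  3
 b  0  1  1  1  1  2  3  3  3  3
 c  0  1  1  1  1  2  3  3  4  4
 a  0  1  2  2  2  2  3  3  4  5
 c  0  1  2  2  2  2  3  3  4  5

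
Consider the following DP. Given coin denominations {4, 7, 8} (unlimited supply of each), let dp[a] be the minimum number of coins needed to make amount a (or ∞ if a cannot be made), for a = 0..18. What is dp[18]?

3

 a  0  1  2  3  4  5  6  7  8  9 10 11 12 13 14 15 16 17 18
dp  0  -  -  -  1  -  -  1  1  -  -  2  2  -  2  2  2  -  3
(- denotes ∞ / unreachable)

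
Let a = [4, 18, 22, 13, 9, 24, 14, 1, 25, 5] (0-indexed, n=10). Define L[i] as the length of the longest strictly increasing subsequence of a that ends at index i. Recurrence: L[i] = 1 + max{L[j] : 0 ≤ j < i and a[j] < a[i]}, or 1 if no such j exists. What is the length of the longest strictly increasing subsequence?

5

   i    0    1    2    3    4    5    6    7    8    9
a[i]    4   18   22   13    9   24   14    1   25    5
L[i]    1    2    3    2    2    4    3    1    5    2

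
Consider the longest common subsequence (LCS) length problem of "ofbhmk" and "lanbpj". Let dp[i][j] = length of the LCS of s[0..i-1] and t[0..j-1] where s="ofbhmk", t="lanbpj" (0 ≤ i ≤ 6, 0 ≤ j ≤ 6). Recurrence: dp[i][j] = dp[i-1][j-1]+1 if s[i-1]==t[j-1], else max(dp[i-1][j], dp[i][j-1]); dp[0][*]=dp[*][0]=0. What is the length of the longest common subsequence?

   ''  l  a  n  b  p  j
''  0  0  0  0  0  0  0
 o  0  0  0  0  0  0  0
 f  0  0  0  0  0  0  0
 b  0  0  0  0  1  1  1
 h  0  0  0  0  1  1  1
 m  0  0  0  0  1  1  1
 k  0  0  0  0  1  1  1

1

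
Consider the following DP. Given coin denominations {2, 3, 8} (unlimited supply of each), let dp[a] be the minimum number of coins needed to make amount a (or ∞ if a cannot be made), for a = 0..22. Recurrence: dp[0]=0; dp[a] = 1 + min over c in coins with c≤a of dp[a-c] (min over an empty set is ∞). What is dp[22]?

 a  0  1  2  3  4  5  6  7  8  9 10 11 12 13 14 15 16 17 18 19 20 21 22
dp  0  -  1  1  2  2  2  3  1  3  2  2  3  3  3  4  2  4  3  3  4  4  4
(- denotes ∞ / unreachable)

4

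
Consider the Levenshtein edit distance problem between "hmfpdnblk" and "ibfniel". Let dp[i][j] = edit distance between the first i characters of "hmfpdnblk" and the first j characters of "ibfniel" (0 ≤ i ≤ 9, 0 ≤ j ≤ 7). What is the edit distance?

7

   ''  i  b  f  n  i  e  l
''  0  1  2  3  4  5  6  7
 h  1  1  2  3  4  5  6  7
 m  2  2  2  3  4  5  6  7
 f  3  3  3  2  3  4  5  6
 p  4  4  4  3  3  4  5  6
 d  5  5  5  4  4  4  5  6
 n  6  6  6  5  4  5  5  6
 b  7  7  6  6  5  5  6  6
 l  8  8  7  7  6  6  6  6
 k  9  9  8  8  7  7  7  7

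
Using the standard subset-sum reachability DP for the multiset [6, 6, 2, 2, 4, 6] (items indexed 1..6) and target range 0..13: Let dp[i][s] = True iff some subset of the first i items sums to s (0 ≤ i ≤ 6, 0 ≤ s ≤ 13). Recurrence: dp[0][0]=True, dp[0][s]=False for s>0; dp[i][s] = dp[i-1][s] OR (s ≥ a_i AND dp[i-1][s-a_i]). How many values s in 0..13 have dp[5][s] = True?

7

i\s   0   1   2   3   4   5   6   7   8   9  10  11  12  13
  0   T   F   F   F   F   F   F   F   F   F   F   F   F   F
  1   T   F   F   F   F   F   T   F   F   F   F   F   F   F
  2   T   F   F   F   F   F   T   F   F   F   F   F   T   F
  3   T   F   T   F   F   F   T   F   T   F   F   F   T   F
  4   T   F   T   F   T   F   T   F   T   F   T   F   T   F
  5   T   F   T   F   T   F   T   F   T   F   T   F   T   F
  6   T   F   T   F   T   F   T   F   T   F   T   F   T   F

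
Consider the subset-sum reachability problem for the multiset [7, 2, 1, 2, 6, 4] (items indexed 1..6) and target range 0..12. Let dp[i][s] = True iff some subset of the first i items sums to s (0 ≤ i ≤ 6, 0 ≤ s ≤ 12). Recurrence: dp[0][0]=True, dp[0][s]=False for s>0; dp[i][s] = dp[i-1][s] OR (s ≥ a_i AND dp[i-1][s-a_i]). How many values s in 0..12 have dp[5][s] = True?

i\s   0   1   2   3   4   5   6   7   8   9  10  11  12
  0   T   F   F   F   F   F   F   F   F   F   F   F   F
  1   T   F   F   F   F   F   F   T   F   F   F   F   F
  2   T   F   T   F   F   F   F   T   F   T   F   F   F
  3   T   T   T   T   F   F   F   T   T   T   T   F   F
  4   T   T   T   T   T   T   F   T   T   T   T   T   T
  5   T   T   T   T   T   T   T   T   T   T   T   T   T
  6   T   T   T   T   T   T   T   T   T   T   T   T   T

13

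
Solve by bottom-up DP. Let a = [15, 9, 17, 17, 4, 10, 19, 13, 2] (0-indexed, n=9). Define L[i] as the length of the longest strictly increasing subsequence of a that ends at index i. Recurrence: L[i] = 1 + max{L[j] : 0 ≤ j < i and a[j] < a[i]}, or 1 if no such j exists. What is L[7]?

3

   i    0    1    2    3    4    5    6    7    8
a[i]   15    9   17   17    4   10   19   13    2
L[i]    1    1    2    2    1    2    3    3    1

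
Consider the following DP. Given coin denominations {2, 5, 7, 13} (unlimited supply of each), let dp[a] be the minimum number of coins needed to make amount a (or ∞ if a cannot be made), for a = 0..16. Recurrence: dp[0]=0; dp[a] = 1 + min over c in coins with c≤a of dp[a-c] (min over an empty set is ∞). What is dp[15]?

 a  0  1  2  3  4  5  6  7  8  9 10 11 12 13 14 15 16
dp  0  -  1  -  2  1  3  1  4  2  2  3  2  1  2  2  3
(- denotes ∞ / unreachable)

2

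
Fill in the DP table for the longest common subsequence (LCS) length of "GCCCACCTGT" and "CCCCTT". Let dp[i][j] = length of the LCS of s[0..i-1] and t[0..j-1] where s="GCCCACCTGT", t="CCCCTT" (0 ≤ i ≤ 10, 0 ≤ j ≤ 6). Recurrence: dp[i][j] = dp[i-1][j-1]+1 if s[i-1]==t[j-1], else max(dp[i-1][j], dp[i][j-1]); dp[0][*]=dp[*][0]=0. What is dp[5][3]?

   ''  C  C  C  C  T  T
''  0  0  0  0  0  0  0
 G  0  0  0  0  0  0  0
 C  0  1  1  1  1  1  1
 C  0  1  2  2  2  2  2
 C  0  1  2  3  3  3  3
 A  0  1  2  3  3  3  3
 C  0  1  2  3  4  4  4
 C  0  1  2  3  4  4  4
 T  0  1  2  3  4  5  5
 G  0  1  2  3  4  5  5
 T  0  1  2  3  4  5  6

3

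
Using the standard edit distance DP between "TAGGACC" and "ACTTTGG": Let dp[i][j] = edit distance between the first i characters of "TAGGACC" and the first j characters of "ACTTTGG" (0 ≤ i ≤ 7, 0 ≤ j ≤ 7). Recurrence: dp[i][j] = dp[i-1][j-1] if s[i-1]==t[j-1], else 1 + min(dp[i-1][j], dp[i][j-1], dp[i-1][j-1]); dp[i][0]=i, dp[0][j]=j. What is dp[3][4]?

   ''  A  C  T  T  T  G  G
''  0  1  2  3  4  5  6  7
 T  1  1  2  2  3  4  5  6
 A  2  1  2  3  3  4  5  6
 G  3  2  2  3  4  4  4  5
 G  4  3  3  3  4  5  4  4
 A  5  4  4  4  4  5  5  5
 C  6  5  4  5  5  5  6  6
 C  7  6  5  5  6  6  6  7

4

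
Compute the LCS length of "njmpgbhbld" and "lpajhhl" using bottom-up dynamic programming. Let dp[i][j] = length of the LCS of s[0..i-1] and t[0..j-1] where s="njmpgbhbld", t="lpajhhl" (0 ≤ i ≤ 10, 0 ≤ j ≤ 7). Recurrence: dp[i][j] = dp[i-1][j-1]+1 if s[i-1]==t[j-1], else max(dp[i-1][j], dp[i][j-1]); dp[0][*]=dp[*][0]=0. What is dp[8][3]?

   ''  l  p  a  j  h  h  l
''  0  0  0  0  0  0  0  0
 n  0  0  0  0  0  0  0  0
 j  0  0  0  0  1  1  1  1
 m  0  0  0  0  1  1  1  1
 p  0  0  1  1  1  1  1  1
 g  0  0  1  1  1  1  1  1
 b  0  0  1  1  1  1  1  1
 h  0  0  1  1  1  2  2  2
 b  0  0  1  1  1  2  2  2
 l  0  1  1  1  1  2  2  3
 d  0  1  1  1  1  2  2  3

1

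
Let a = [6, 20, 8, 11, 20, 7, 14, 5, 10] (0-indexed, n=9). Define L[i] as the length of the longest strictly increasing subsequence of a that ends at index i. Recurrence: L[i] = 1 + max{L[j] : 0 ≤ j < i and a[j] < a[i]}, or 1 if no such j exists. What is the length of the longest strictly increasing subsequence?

   i    0    1    2    3    4    5    6    7    8
a[i]    6   20    8   11   20    7   14    5   10
L[i]    1    2    2    3    4    2    4    1    3

4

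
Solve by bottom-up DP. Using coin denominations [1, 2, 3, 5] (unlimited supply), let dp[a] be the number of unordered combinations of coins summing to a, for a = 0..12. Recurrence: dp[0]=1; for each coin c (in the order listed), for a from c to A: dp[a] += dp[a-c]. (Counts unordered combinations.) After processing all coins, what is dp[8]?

13

after  coin     0     1     2     3     4     5     6     7     8     9    10    11    12
          1     1     1     1     1     1     1     1     1     1     1     1     1     1
          2     1     1     2     2     3     3     4     4     5     5     6     6     7
          3     1     1     2     3     4     5     7     8    10    12    14    16    19
          5     1     1     2     3     4     6     8    10    13    16    20    24    29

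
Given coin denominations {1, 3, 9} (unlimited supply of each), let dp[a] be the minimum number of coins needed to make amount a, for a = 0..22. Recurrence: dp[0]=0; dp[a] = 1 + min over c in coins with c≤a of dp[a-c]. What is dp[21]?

3

 a  0  1  2  3  4  5  6  7  8  9 10 11 12 13 14 15 16 17 18 19 20 21 22
dp  0  1  2  1  2  3  2  3  4  1  2  3  2  3  4  3  4  5  2  3  4  3  4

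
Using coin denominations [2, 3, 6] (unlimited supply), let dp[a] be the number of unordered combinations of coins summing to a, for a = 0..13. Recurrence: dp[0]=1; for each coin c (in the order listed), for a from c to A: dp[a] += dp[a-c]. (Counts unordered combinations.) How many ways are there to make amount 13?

after  coin     0     1     2     3     4     5     6     7     8     9    10    11    12    13
          2     1     0     1     0     1     0     1     0     1     0     1     0     1     0
          3     1     0     1     1     1     1     2     1     2     2     2     2     3     2
          6     1     0     1     1     1     1     3     1     3     3     3     3     6     3

3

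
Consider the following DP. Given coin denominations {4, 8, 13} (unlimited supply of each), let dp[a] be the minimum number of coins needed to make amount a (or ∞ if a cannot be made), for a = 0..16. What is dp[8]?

1

 a  0  1  2  3  4  5  6  7  8  9 10 11 12 13 14 15 16
dp  0  -  -  -  1  -  -  -  1  -  -  -  2  1  -  -  2
(- denotes ∞ / unreachable)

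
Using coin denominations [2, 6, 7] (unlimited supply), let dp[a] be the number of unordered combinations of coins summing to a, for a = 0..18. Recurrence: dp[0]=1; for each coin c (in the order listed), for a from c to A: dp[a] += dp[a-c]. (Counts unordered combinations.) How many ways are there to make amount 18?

5

after  coin     0     1     2     3     4     5     6     7     8     9    10    11    12    13    14    15    16    17    18
          2     1     0     1     0     1     0     1     0     1     0     1     0     1     0     1     0     1     0     1
          6     1     0     1     0     1     0     2     0     2     0     2     0     3     0     3     0     3     0     4
          7     1     0     1     0     1     0     2     1     2     1     2     1     3     2     4     2     4     2     5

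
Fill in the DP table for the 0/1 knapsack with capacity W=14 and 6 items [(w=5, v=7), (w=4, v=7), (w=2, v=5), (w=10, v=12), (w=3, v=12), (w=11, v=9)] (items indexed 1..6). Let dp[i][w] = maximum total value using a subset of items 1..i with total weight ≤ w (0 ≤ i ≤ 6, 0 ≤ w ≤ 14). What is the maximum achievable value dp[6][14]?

i\w   0   1   2   3   4   5   6   7   8   9  10  11  12  13  14
  0   0   0   0   0   0   0   0   0   0   0   0   0   0   0   0
  1   0   0   0   0   0   7   7   7   7   7   7   7   7   7   7
  2   0   0   0   0   7   7   7   7   7  14  14  14  14  14  14
  3   0   0   5   5   7   7  12  12  12  14  14  19  19  19  19
  4   0   0   5   5   7   7  12  12  12  14  14  19  19  19  19
  5   0   0   5  12  12  17  17  19  19  24  24  24  26  26  31
  6   0   0   5  12  12  17  17  19  19  24  24  24  26  26  31

31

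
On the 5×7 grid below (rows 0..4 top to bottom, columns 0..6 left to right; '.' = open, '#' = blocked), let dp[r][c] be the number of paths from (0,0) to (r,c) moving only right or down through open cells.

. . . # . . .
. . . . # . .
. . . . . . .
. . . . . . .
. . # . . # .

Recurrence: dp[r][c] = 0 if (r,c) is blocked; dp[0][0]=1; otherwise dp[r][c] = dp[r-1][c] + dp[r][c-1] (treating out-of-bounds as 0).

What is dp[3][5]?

r\c   0   1   2   3   4   5   6
  0   1   1   1   0   0   0   0
  1   1   2   3   3   0   0   0
  2   1   3   6   9   9   9   9
  3   1   4  10  19  28  37  46
  4   1   5   0  19  47   0  46

37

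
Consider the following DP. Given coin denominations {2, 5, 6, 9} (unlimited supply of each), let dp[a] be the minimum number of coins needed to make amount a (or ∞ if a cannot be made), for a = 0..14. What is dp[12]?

2

 a  0  1  2  3  4  5  6  7  8  9 10 11 12 13 14
dp  0  -  1  -  2  1  1  2  2  1  2  2  2  3  2
(- denotes ∞ / unreachable)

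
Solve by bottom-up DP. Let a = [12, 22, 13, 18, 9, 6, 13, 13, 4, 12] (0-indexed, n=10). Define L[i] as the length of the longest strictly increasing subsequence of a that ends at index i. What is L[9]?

   i    0    1    2    3    4    5    6    7    8    9
a[i]   12   22   13   18    9    6   13   13    4   12
L[i]    1    2    2    3    1    1    2    2    1    2

2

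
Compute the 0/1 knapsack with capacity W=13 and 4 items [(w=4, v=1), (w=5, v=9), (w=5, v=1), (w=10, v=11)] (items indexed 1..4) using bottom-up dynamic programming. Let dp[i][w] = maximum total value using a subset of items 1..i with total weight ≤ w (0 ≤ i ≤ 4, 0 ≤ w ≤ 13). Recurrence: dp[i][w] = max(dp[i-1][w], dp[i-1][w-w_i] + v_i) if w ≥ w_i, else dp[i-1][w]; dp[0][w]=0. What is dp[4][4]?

i\w   0   1   2   3   4   5   6   7   8   9  10  11  12  13
  0   0   0   0   0   0   0   0   0   0   0   0   0   0   0
  1   0   0   0   0   1   1   1   1   1   1   1   1   1   1
  2   0   0   0   0   1   9   9   9   9  10  10  10  10  10
  3   0   0   0   0   1   9   9   9   9  10  10  10  10  10
  4   0   0   0   0   1   9   9   9   9  10  11  11  11  11

1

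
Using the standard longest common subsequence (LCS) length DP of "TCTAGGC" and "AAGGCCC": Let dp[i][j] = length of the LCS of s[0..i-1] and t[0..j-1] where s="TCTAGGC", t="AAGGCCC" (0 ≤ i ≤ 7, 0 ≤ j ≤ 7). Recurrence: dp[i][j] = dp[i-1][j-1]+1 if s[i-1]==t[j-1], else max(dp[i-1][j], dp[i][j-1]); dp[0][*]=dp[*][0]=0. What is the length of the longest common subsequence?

4

   ''  A  A  G  G  C  C  C
''  0  0  0  0  0  0  0  0
 T  0  0  0  0  0  0  0  0
 C  0  0  0  0  0  1  1  1
 T  0  0  0  0  0  1  1  1
 A  0  1  1  1  1  1  1  1
 G  0  1  1  2  2  2  2  2
 G  0  1  1  2  3  3  3  3
 C  0  1  1  2  3  4  4  4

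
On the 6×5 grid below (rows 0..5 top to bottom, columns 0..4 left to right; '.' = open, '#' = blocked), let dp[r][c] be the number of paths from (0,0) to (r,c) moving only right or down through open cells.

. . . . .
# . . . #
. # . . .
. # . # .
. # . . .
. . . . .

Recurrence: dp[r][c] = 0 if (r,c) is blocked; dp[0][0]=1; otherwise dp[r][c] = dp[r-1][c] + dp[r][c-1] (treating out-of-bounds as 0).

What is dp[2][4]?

r\c   0   1   2   3   4
  0   1   1   1   1   1
  1   0   1   2   3   0
  2   0   0   2   5   5
  3   0   0   2   0   5
  4   0   0   2   2   7
  5   0   0   2   4  11

5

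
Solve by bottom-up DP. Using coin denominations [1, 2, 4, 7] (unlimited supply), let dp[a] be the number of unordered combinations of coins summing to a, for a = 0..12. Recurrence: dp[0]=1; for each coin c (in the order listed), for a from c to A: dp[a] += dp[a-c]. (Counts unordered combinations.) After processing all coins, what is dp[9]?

after  coin     0     1     2     3     4     5     6     7     8     9    10    11    12
          1     1     1     1     1     1     1     1     1     1     1     1     1     1
          2     1     1     2     2     3     3     4     4     5     5     6     6     7
          4     1     1     2     2     4     4     6     6     9     9    12    12    16
          7     1     1     2     2     4     4     6     7    10    11    14    16    20

11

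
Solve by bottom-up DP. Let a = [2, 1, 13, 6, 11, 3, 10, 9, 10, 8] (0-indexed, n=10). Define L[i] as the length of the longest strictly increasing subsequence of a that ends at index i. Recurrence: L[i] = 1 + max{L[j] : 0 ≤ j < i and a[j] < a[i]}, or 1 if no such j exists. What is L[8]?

4

   i    0    1    2    3    4    5    6    7    8    9
a[i]    2    1   13    6   11    3   10    9   10    8
L[i]    1    1    2    2    3    2    3    3    4    3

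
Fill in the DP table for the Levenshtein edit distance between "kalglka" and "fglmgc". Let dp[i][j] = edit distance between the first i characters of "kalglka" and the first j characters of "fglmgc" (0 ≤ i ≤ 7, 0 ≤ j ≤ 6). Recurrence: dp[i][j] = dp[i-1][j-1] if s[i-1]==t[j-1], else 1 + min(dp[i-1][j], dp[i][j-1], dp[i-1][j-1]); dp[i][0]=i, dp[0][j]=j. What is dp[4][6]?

   ''  f  g  l  m  g  c
''  0  1  2  3  4  5  6
 k  1  1  2  3  4  5  6
 a  2  2  2  3  4  5  6
 l  3  3  3  2  3  4  5
 g  4  4  3  3  3  3  4
 l  5  5  4  3  4  4  4
 k  6  6  5  4  4  5  5
 a  7  7  6  5  5  5  6

4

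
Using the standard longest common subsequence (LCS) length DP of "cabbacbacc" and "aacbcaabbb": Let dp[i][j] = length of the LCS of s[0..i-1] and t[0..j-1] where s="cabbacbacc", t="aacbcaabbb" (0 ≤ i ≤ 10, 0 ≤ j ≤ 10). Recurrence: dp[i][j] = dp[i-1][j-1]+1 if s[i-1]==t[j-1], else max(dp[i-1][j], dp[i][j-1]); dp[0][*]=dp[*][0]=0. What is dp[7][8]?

   ''  a  a  c  b  c  a  a  b  b  b
''  0  0  0  0  0  0  0  0  0  0  0
 c  0  0  0  1  1  1  1  1  1  1  1
 a  0  1  1  1  1  1  2  2  2  2  2
 b  0  1  1  1  2  2  2  2  3  3  3
 b  0  1  1  1  2  2  2  2  3  4  4
 a  0  1  2  2  2  2  3  3  3  4  4
 c  0  1  2  3  3  3  3  3  3  4  4
 b  0  1  2  3  4  4  4  4  4  4  5
 a  0  1  2  3  4  4  5  5  5  5  5
 c  0  1  2  3  4  5  5  5  5  5  5
 c  0  1  2  3  4  5  5  5  5  5  5

4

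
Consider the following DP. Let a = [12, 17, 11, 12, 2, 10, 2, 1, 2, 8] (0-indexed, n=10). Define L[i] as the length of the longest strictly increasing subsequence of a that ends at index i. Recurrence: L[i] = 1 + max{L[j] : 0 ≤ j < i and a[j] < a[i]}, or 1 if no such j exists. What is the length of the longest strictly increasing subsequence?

   i    0    1    2    3    4    5    6    7    8    9
a[i]   12   17   11   12    2   10    2    1    2    8
L[i]    1    2    1    2    1    2    1    1    2    3

3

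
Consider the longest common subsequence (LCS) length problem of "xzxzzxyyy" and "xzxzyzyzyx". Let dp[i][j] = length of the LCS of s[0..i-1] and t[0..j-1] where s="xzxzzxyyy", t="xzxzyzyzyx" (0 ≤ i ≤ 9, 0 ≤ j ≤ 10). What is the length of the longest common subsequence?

7

   ''  x  z  x  z  y  z  y  z  y  x
''  0  0  0  0  0  0  0  0  0  0  0
 x  0  1  1  1  1  1  1  1  1  1  1
 z  0  1  2  2  2  2  2  2  2  2  2
 x  0  1  2  3  3  3  3  3  3  3  3
 z  0  1  2  3  4  4  4  4  4  4  4
 z  0  1  2  3  4  4  5  5  5  5  5
 x  0  1  2  3  4  4  5  5  5  5  6
 y  0  1  2  3  4  5  5  6  6  6  6
 y  0  1  2  3  4  5  5  6  6  7  7
 y  0  1  2  3  4  5  5  6  6  7  7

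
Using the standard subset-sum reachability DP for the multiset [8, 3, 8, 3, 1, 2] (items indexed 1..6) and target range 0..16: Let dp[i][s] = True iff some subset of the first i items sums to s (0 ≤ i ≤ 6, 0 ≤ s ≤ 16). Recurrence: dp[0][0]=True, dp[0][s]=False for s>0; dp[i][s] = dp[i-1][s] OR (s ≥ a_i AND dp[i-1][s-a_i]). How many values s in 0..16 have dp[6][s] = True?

17

i\s   0   1   2   3   4   5   6   7   8   9  10  11  12  13  14  15  16
  0   T   F   F   F   F   F   F   F   F   F   F   F   F   F   F   F   F
  1   T   F   F   F   F   F   F   F   T   F   F   F   F   F   F   F   F
  2   T   F   F   T   F   F   F   F   T   F   F   T   F   F   F   F   F
  3   T   F   F   T   F   F   F   F   T   F   F   T   F   F   F   F   T
  4   T   F   F   T   F   F   T   F   T   F   F   T   F   F   T   F   T
  5   T   T   F   T   T   F   T   T   T   T   F   T   T   F   T   T   T
  6   T   T   T   T   T   T   T   T   T   T   T   T   T   T   T   T   T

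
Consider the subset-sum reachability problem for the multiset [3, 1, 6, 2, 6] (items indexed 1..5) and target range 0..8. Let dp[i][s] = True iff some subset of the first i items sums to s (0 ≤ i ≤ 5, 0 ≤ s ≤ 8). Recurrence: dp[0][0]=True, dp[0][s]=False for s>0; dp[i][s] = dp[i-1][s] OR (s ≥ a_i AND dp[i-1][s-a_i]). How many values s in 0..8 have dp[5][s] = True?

i\s   0   1   2   3   4   5   6   7   8
  0   T   F   F   F   F   F   F   F   F
  1   T   F   F   T   F   F   F   F   F
  2   T   T   F   T   T   F   F   F   F
  3   T   T   F   T   T   F   T   T   F
  4   T   T   T   T   T   T   T   T   T
  5   T   T   T   T   T   T   T   T   T

9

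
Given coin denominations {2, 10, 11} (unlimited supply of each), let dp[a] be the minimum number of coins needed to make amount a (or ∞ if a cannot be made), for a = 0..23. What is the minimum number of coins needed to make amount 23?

 a  0  1  2  3  4  5  6  7  8  9 10 11 12 13 14 15 16 17 18 19 20 21 22 23
dp  0  -  1  -  2  -  3  -  4  -  1  1  2  2  3  3  4  4  5  5  2  2  2  3
(- denotes ∞ / unreachable)

3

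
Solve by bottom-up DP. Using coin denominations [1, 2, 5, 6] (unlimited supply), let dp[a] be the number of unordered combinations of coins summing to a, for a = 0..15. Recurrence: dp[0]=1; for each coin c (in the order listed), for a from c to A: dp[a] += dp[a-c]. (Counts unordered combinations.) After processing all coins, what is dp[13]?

after  coin     0     1     2     3     4     5     6     7     8     9    10    11    12    13    14    15
          1     1     1     1     1     1     1     1     1     1     1     1     1     1     1     1     1
          2     1     1     2     2     3     3     4     4     5     5     6     6     7     7     8     8
          5     1     1     2     2     3     4     5     6     7     8    10    11    13    14    16    18
          6     1     1     2     2     3     4     6     7     9    10    13    15    19    21    25    28

21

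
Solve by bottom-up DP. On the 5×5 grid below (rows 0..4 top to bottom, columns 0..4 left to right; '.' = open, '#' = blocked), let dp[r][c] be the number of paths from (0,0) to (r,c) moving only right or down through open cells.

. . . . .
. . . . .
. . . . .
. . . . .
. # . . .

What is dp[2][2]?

6

r\c   0   1   2   3   4
  0   1   1   1   1   1
  1   1   2   3   4   5
  2   1   3   6  10  15
  3   1   4  10  20  35
  4   1   0  10  30  65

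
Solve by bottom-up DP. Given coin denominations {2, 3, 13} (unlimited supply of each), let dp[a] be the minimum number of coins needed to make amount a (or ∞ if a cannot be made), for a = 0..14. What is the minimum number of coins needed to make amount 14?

 a  0  1  2  3  4  5  6  7  8  9 10 11 12 13 14
dp  0  -  1  1  2  2  2  3  3  3  4  4  4  1  5
(- denotes ∞ / unreachable)

5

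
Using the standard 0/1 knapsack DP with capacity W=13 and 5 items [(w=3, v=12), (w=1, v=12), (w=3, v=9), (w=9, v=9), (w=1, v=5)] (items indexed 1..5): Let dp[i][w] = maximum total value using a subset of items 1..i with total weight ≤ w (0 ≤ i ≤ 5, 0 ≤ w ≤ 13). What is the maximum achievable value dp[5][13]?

i\w   0   1   2   3   4   5   6   7   8   9  10  11  12  13
  0   0   0   0   0   0   0   0   0   0   0   0   0   0   0
  1   0   0   0  12  12  12  12  12  12  12  12  12  12  12
  2   0  12  12  12  24  24  24  24  24  24  24  24  24  24
  3   0  12  12  12  24  24  24  33  33  33  33  33  33  33
  4   0  12  12  12  24  24  24  33  33  33  33  33  33  33
  5   0  12  17  17  24  29  29  33  38  38  38  38  38  38

38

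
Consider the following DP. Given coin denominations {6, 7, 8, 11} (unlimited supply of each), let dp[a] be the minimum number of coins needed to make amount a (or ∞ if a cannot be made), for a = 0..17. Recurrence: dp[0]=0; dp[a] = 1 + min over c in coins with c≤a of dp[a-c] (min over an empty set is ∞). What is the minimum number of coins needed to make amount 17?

 a  0  1  2  3  4  5  6  7  8  9 10 11 12 13 14 15 16 17
dp  0  -  -  -  -  -  1  1  1  -  -  1  2  2  2  2  2  2
(- denotes ∞ / unreachable)

2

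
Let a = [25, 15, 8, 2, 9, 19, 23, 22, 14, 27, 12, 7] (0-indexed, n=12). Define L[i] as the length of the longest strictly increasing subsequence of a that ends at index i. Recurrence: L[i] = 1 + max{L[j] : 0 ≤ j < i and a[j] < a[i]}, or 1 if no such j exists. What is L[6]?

4

   i    0    1    2    3    4    5    6    7    8    9   10   11
a[i]   25   15    8    2    9   19   23   22   14   27   12    7
L[i]    1    1    1    1    2    3    4    4    3    5    3    2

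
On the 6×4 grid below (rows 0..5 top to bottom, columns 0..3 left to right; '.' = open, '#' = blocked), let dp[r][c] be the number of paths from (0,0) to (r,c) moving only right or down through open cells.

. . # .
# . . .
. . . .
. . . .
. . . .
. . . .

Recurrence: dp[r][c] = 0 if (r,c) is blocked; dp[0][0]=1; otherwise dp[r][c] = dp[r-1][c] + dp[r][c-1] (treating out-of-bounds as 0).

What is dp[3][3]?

r\c   0   1   2   3
  0   1   1   0   0
  1   0   1   1   1
  2   0   1   2   3
  3   0   1   3   6
  4   0   1   4  10
  5   0   1   5  15

6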